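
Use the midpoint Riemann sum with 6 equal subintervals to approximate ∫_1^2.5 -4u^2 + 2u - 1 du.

-15.71875

Δu = (2.5 − 1)/6 = 0.25.
Midpoints: 1.125, 1.375, 1.625, 1.875, 2.125, 2.375.
f(1.125) = -3.8125, f(1.375) = -5.8125, f(1.625) = -8.3125, f(1.875) = -11.3125, f(2.125) = -14.8125, f(2.375) = -18.8125.
Sum = Δu · [f(1.125) + f(1.375) + f(1.625) + ...].
Sum = -15.71875.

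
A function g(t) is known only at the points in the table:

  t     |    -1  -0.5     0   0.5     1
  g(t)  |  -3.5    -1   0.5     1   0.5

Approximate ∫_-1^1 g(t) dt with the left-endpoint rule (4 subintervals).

Δt = 0.5.
Sum = 0.5·[(-3.5) + (-1) + 0.5 + 1] = -1.5.

-1.5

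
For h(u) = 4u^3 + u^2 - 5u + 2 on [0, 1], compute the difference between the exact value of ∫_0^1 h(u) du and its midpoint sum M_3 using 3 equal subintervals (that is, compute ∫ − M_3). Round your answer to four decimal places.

Exact integral: ∫_0^1 h(u) du ≈ 0.833333.
M_3 ≈ 0.768519.
Error ≈ 0.833333 − 0.768519 ≈ 0.0648.

0.0648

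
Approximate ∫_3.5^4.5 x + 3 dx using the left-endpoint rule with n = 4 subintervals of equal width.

Δx = (4.5 − 3.5)/4 = 0.25.
Left endpoints: 3.5, 3.75, 4, 4.25.
f(3.5) = 6.5, f(3.75) = 6.75, f(4) = 7, f(4.25) = 7.25.
Sum = Δx · [f(3.5) + f(3.75) + f(4) + f(4.25)].
Sum = 6.875.

6.875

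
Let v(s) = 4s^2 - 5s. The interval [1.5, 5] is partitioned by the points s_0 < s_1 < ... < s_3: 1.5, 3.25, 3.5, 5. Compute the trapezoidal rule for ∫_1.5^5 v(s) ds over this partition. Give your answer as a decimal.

Subinterval widths: 1.75, 0.25, 1.5.
v(1.5) = 1.5, v(3.25) = 26, v(3.5) = 31.5, v(5) = 75.
On each subinterval the trapezoid contributes (Δs_i/2)·[v(s_{i-1}) + v(s_i)].
Sum = 111.125.

111.125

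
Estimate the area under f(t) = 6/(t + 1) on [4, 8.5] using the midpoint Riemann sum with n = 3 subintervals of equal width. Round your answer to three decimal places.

3.835

Δt = (8.5 − 4)/3 = 1.5.
Midpoints: 4.75, 6.25, 7.75.
f(4.75) = 24/23, f(6.25) = 24/29, f(7.75) = 24/35.
Sum = Δt · [f(4.75) + f(6.25) + f(7.75)].
Sum ≈ 3.835.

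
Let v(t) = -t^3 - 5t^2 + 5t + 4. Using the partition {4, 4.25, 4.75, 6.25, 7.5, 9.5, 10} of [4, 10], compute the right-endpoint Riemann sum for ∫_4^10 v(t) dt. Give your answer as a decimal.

Subinterval widths: 0.25, 0.5, 1.5, 1.25, 2, 0.5.
Right endpoints: 4.25, 4.75, 6.25, 7.5, 9.5, 10.
v(4.25) = -141.828125, v(4.75) = -192.234375, v(6.25) = -404.203125, v(7.5) = -661.625, v(9.5) = -1257.125, v(10) = -1446.
Sum = Σ Δt_i · v(t_i).
Sum = -4802.16015625.

-4802.16015625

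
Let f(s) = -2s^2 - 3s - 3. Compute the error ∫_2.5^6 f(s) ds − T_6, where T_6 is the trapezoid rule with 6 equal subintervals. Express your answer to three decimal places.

0.397

Exact integral: ∫_2.5^6 f(s) ds ≈ -188.70833.
T_6 ≈ -189.10532.
Error ≈ -188.70833 − (-189.10532) ≈ 0.397.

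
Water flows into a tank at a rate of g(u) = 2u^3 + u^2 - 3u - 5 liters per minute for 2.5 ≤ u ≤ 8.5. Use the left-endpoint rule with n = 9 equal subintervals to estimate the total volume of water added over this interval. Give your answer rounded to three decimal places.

Δu = (8.5 − 2.5)/9 = 2/3.
Left endpoints: 2.5, 19/6, 23/6, 4.5, 31/6, 35/6, 6.5, 43/6, 47/6.
g(2.5) = 25, g(19/6) = 1594/27, g(23/6) = 2993/27, g(4.5) = 184, g(31/6) = 7615/27, g(35/6) = 11030/27, g(6.5) = 567, g(43/6) = 20548/27, g(47/6) = 26843/27.
Sum = Δu · [g(2.5) + g(19/6) + g(23/6) + ...].
Sum ≈ 2261.111.

2261.111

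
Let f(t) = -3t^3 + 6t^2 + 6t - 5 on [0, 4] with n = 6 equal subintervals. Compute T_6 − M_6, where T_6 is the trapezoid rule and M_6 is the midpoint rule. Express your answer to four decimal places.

-5.3333

T_6 ≈ -39.555556.
M_6 ≈ -34.222222.
T_6 − M_6 ≈ -5.3333.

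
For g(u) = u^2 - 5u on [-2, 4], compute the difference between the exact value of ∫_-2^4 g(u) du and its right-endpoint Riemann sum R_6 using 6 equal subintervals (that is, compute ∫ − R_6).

Exact integral: ∫_-2^4 g(u) du = -6.
R_6 = -14.
Error = -6 − (-14) = 8.

8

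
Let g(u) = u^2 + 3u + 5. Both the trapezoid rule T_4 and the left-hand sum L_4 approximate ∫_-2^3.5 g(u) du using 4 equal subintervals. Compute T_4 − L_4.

T_4 = 58.56640625.
L_4 = 41.55078125.
T_4 − L_4 = 17.015625.

17.015625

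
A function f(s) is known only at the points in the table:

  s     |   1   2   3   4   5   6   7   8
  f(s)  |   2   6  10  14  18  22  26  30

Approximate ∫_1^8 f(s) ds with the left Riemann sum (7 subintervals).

98

Δs = 1.
Sum = 1·[2 + 6 + 10 + 14 + 18 + 22 + 26] = 98.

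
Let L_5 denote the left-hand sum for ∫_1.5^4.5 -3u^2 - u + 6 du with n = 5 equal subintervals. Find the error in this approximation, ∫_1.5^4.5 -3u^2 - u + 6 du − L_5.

Exact integral: ∫_1.5^4.5 f(u) du = -78.75.
L_5 = -62.19.
Error = -78.75 − (-62.19) = -16.56.

-16.56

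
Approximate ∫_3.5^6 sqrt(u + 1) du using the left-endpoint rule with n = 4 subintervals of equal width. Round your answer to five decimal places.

Δu = (6 − 3.5)/4 = 0.625.
Left endpoints: 3.5, 4.125, 4.75, 5.375.
f(3.5) ≈ 2.12132, f(4.125) ≈ 2.26385, f(4.75) ≈ 2.39792, f(5.375) ≈ 2.52488.
Sum = Δu · [f(3.5) + f(4.125) + f(4.75) + f(5.375)].
Sum ≈ 5.81747.

5.81747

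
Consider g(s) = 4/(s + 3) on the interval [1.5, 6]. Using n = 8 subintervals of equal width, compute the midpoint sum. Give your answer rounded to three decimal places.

Δs = (6 − 1.5)/8 = 0.5625.
Midpoints: 1.78125, 2.34375, 2.90625, 3.46875, 4.03125, 4.59375, 5.15625, 5.71875.
g(1.78125) = 128/153, g(2.34375) = 128/171, g(2.90625) = 128/189, g(3.46875) = 128/207, g(4.03125) = 128/225, g(4.59375) = 128/243, g(5.15625) = 128/261, g(5.71875) = 128/279.
Sum = Δs · [g(1.78125) + g(2.34375) + g(2.90625) + ...].
Sum ≈ 2.771.

2.771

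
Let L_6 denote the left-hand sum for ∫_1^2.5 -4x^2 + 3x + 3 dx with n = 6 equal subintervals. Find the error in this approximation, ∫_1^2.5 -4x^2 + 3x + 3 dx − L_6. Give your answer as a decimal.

Exact integral: ∫_1^2.5 f(x) dx = -7.125.
L_6 = -5.125.
Error = -7.125 − (-5.125) = -2.

-2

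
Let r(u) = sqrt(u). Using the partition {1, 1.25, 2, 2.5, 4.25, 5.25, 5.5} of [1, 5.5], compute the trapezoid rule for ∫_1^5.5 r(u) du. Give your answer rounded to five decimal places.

7.90652

Subinterval widths: 0.25, 0.75, 0.5, 1.75, 1, 0.25.
r(1) ≈ 1.00000, r(1.25) ≈ 1.11803, r(2) ≈ 1.41421, r(2.5) ≈ 1.58114, r(4.25) ≈ 2.06155, r(5.25) ≈ 2.29129, r(5.5) ≈ 2.34521.
On each subinterval the trapezoid contributes (Δu_i/2)·[r(u_{i-1}) + r(u_i)].
Sum ≈ 7.90652.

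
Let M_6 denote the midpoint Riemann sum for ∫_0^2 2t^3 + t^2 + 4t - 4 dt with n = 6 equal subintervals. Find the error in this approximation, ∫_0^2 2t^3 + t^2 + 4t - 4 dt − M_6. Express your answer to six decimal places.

0.129630

Exact integral: ∫_0^2 f(t) dt ≈ 10.66666667.
M_6 ≈ 10.53703704.
Error ≈ 10.66666667 − 10.53703704 ≈ 0.129630.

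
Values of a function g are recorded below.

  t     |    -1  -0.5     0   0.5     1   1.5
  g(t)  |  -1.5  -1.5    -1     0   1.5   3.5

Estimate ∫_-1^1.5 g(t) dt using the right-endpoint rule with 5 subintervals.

1.25

Δt = 0.5.
Sum = 0.5·[(-1.5) + (-1) + 0 + 1.5 + 3.5] = 1.25.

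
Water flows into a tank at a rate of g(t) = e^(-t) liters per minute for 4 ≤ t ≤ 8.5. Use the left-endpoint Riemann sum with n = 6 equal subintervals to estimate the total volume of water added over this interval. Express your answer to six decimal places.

Δt = (8.5 − 4)/6 = 0.75.
Left endpoints: 4, 4.75, 5.5, 6.25, 7, 7.75.
g(4) ≈ 0.018316, g(4.75) ≈ 0.008652, g(5.5) ≈ 0.004087, g(6.25) ≈ 0.001930, g(7) ≈ 0.000912, g(7.75) ≈ 0.000431.
Sum = Δt · [g(4) + g(4.75) + g(5.5) + ...].
Sum ≈ 0.025745.

0.025745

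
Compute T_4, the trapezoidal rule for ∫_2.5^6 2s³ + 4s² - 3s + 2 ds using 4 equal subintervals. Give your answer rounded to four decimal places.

871.1855

Δs = (6 − 2.5)/4 = 0.875.
f(2.5) = 50.75, f(3.375) = 114.32421875, f(4.25) = 215.03125, f(5.125) = 360.91015625, f(6) = 560.
T_4 = (Δs/2)·[f(s_0) + 2f(s_1) + 2f(s_2) + 2f(s_3) + f(s_4)].
Sum ≈ 871.1855.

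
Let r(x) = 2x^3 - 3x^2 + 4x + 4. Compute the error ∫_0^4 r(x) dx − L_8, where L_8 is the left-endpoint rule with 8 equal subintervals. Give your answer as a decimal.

22.5

Exact integral: ∫_0^4 r(x) dx = 112.
L_8 = 89.5.
Error = 112 − 89.5 = 22.5.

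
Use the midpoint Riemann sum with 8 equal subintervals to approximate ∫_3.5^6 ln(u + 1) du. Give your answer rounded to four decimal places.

Δu = (6 − 3.5)/8 = 0.3125.
Midpoints: 3.65625, 3.96875, 4.28125, 4.59375, 4.90625, 5.21875, 5.53125, 5.84375.
f(3.65625) ≈ 1.5382, f(3.96875) ≈ 1.6032, f(4.28125) ≈ 1.6642, f(4.59375) ≈ 1.7216, f(4.90625) ≈ 1.7760, f(5.21875) ≈ 1.8276, f(5.53125) ≈ 1.8766, f(5.84375) ≈ 1.9233.
Sum = Δu · [f(3.65625) + f(3.96875) + f(4.28125) + ...].
Sum ≈ 4.3533.

4.3533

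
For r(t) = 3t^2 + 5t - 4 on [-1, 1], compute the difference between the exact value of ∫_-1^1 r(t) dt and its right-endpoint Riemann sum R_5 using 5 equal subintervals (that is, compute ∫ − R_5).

-2.16

Exact integral: ∫_-1^1 r(t) dt = -6.
R_5 = -3.84.
Error = -6 − (-3.84) = -2.16.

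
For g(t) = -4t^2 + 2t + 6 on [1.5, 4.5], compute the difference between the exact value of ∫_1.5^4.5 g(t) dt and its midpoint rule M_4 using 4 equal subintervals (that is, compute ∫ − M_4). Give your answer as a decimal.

Exact integral: ∫_1.5^4.5 g(t) dt = -81.
M_4 = -80.4375.
Error = -81 − (-80.4375) = -0.5625.

-0.5625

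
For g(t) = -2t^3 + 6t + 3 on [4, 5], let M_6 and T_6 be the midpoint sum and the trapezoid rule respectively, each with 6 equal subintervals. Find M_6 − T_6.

0.1875

M_6 = -154.4375.
T_6 = -154.625.
M_6 − T_6 = 0.1875.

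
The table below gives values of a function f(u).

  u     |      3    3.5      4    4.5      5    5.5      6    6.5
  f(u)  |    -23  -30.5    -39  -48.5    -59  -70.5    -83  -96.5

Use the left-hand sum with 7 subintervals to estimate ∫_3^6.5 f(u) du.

-176.75

Δu = 0.5.
Sum = 0.5·[(-23) + (-30.5) + (-39) + (-48.5) + (-59) + (-70.5) + (-83)] = -176.75.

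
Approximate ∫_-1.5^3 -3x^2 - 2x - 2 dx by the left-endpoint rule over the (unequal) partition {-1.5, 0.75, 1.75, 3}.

Subinterval widths: 2.25, 1, 1.25.
Left endpoints: -1.5, 0.75, 1.75.
f(-1.5) = -5.75, f(0.75) = -5.1875, f(1.75) = -14.6875.
Sum = Σ Δx_i · f(x_i).
Sum = -36.484375.

-36.484375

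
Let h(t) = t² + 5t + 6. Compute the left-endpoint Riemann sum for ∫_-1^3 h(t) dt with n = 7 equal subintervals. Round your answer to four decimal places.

45.5510

Δt = (3 − (-1))/7 = 4/7.
Left endpoints: -1, -3/7, 1/7, 5/7, 9/7, 13/7, 17/7.
h(-1) = 2, h(-3/7) = 198/49, h(1/7) = 330/49, h(5/7) = 494/49, h(9/7) = 690/49, h(13/7) = 918/49, h(17/7) = 1178/49.
Sum = Δt · [h(-1) + h(-3/7) + h(1/7) + ...].
Sum ≈ 45.5510.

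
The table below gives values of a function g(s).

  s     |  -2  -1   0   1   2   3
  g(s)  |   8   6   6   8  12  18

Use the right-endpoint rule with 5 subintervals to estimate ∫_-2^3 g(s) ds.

Δs = 1.
Sum = 1·[6 + 6 + 8 + 12 + 18] = 50.

50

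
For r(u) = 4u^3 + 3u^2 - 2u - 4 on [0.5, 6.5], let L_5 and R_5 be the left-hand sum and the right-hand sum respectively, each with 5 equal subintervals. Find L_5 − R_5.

-1454.4

L_5 = 1331.1.
R_5 = 2785.5.
L_5 − R_5 = -1454.4.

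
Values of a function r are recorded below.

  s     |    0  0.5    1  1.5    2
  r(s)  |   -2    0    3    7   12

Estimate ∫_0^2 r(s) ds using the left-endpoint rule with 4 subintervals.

Δs = 0.5.
Sum = 0.5·[(-2) + 0 + 3 + 7] = 4.

4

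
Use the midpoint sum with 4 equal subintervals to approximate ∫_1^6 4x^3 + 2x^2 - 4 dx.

Δx = (6 − 1)/4 = 1.25.
Midpoints: 1.625, 2.875, 4.125, 5.375.
f(1.625) = 18.4453125, f(2.875) = 107.5859375, f(4.125) = 310.7890625, f(5.375) = 674.9296875.
Sum = Δx · [f(1.625) + f(2.875) + f(4.125) + f(5.375)].
Sum = 1389.6875.

1389.6875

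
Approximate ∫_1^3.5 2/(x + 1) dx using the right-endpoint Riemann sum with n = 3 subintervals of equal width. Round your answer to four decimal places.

Δx = (3.5 − 1)/3 = 5/6.
Right endpoints: 11/6, 8/3, 3.5.
f(11/6) = 12/17, f(8/3) = 6/11, f(3.5) = 4/9.
Sum = Δx · [f(11/6) + f(8/3) + f(3.5)].
Sum ≈ 1.4132.

1.4132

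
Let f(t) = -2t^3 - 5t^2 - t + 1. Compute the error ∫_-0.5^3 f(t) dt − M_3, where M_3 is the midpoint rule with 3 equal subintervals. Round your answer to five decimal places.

Exact integral: ∫_-0.5^3 f(t) dt ≈ -86.5520833.
M_3 ≈ -81.5896991.
Error ≈ -86.5520833 − (-81.5896991) ≈ -4.96238.

-4.96238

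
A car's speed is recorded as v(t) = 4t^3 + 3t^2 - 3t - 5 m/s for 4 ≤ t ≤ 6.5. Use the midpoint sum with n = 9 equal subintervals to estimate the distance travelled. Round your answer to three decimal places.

1686.752

Δt = (6.5 − 4)/9 = 5/18.
Midpoints: 149/36, 53/12, 169/36, 179/36, 5.25, 199/36, 209/36, 73/12, 229/36.
v(149/36) = 926057/2916, v(53/12) = 83137/216, v(169/36) = 671921/1458, v(179/36) = 3184069/5832, v(5.25) = 640.75, v(199/36) = 4349039/5832, v(209/36) = 627953/729, v(73/12) = 213467/216, v(229/36) = 3285997/2916.
Sum = Δt · [v(149/36) + v(53/12) + v(169/36) + ...].
Sum ≈ 1686.752.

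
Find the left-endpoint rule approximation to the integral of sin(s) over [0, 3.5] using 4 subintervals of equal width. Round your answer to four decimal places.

1.9648

Δs = (3.5 − 0)/4 = 0.875.
Left endpoints: 0, 0.875, 1.75, 2.625.
f(0) ≈ 0.0000, f(0.875) ≈ 0.7675, f(1.75) ≈ 0.9840, f(2.625) ≈ 0.4939.
Sum = Δs · [f(0) + f(0.875) + f(1.75) + f(2.625)].
Sum ≈ 1.9648.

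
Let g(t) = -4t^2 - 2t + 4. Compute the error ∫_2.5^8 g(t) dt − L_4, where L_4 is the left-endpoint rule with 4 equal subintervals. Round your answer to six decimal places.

Exact integral: ∫_2.5^8 g(t) dt ≈ -697.58333333.
L_4 = -538.140625.
Error ≈ -697.58333333 − (-538.140625) ≈ -159.442708.

-159.442708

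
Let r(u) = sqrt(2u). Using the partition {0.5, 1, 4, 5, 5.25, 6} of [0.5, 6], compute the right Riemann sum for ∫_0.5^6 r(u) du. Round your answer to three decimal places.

15.763

Subinterval widths: 0.5, 3, 1, 0.25, 0.75.
Right endpoints: 1, 4, 5, 5.25, 6.
r(1) ≈ 1.414, r(4) ≈ 2.828, r(5) ≈ 3.162, r(5.25) ≈ 3.240, r(6) ≈ 3.464.
Sum = Σ Δu_i · r(u_i).
Sum ≈ 15.763.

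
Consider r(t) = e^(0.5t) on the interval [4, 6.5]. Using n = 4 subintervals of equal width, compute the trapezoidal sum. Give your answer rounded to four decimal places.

37.1016

Δt = (6.5 − 4)/4 = 0.625.
r(4) ≈ 7.3891, r(4.625) ≈ 10.0996, r(5.25) ≈ 13.8046, r(5.875) ≈ 18.8686, r(6.5) ≈ 25.7903.
T_4 = (Δt/2)·[r(t_0) + 2r(t_1) + 2r(t_2) + 2r(t_3) + r(t_4)].
Sum ≈ 37.1016.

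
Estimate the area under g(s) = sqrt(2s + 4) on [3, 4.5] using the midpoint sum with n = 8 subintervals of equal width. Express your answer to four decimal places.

5.0832

Δs = (4.5 − 3)/8 = 0.1875.
Midpoints: 3.09375, 3.28125, 3.46875, 3.65625, 3.84375, 4.03125, 4.21875, 4.40625.
g(3.09375) ≈ 3.1918, g(3.28125) ≈ 3.2500, g(3.46875) ≈ 3.3072, g(3.65625) ≈ 3.3634, g(3.84375) ≈ 3.4187, g(4.03125) ≈ 3.4731, g(4.21875) ≈ 3.5267, g(4.40625) ≈ 3.5795.
Sum = Δs · [g(3.09375) + g(3.28125) + g(3.46875) + ...].
Sum ≈ 5.0832.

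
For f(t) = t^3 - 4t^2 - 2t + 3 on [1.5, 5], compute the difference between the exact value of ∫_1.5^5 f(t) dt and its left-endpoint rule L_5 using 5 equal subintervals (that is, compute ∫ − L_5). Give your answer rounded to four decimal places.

Exact integral: ∫_1.5^5 f(t) dt ≈ -19.432292.
L_5 = -26.0575.
Error ≈ -19.432292 − (-26.0575) ≈ 6.6252.

6.6252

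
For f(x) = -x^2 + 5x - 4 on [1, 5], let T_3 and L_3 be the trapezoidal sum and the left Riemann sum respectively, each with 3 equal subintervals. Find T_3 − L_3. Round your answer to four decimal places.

-2.6667

T_3 ≈ 1.481481.
L_3 ≈ 4.148148.
T_3 − L_3 ≈ -2.6667.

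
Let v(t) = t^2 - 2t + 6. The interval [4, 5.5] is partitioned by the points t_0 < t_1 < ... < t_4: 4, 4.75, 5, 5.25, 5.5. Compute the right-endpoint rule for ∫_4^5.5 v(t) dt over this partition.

Subinterval widths: 0.75, 0.25, 0.25, 0.25.
Right endpoints: 4.75, 5, 5.25, 5.5.
v(4.75) = 19.0625, v(5) = 21, v(5.25) = 23.0625, v(5.5) = 25.25.
Sum = Σ Δt_i · v(t_i).
Sum = 31.625.

31.625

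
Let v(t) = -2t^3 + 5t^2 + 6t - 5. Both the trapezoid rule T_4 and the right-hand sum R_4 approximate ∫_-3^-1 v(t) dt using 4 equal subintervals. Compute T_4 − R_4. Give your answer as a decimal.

T_4 = 50.75.
R_4 = 30.75.
T_4 − R_4 = 20.

20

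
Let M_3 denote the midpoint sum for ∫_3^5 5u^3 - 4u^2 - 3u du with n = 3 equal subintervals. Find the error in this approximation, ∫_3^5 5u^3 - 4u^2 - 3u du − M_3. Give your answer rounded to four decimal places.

4.1481

Exact integral: ∫_3^5 f(u) du ≈ 525.333333.
M_3 ≈ 521.185185.
Error ≈ 525.333333 − 521.185185 ≈ 4.1481.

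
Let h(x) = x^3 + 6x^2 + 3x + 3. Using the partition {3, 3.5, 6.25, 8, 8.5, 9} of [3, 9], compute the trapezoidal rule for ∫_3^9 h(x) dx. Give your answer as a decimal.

3247.58203125

Subinterval widths: 0.5, 2.75, 1.75, 0.5, 0.5.
h(3) = 93, h(3.5) = 129.875, h(6.25) = 500.265625, h(8) = 923, h(8.5) = 1076.125, h(9) = 1245.
On each subinterval the trapezoid contributes (Δx_i/2)·[h(x_{i-1}) + h(x_i)].
Sum = 3247.58203125.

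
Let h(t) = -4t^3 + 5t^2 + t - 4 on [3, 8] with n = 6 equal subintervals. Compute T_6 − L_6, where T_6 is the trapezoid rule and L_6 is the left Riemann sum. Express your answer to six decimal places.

T_6 ≈ -3234.46759259.
L_6 ≈ -2542.80092593.
T_6 − L_6 ≈ -691.666667.

-691.666667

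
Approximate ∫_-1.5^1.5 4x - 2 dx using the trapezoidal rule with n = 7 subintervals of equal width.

Δx = (1.5 − (-1.5))/7 = 3/7.
f(-1.5) = -8, f(-15/14) = -44/7, f(-9/14) = -32/7, f(-3/14) = -20/7, f(3/14) = -8/7, f(9/14) = 4/7, f(15/14) = 16/7, f(1.5) = 4.
T_7 = (Δx/2)·[f(x_0) + 2f(x_1) + ... + 2f(x_{6}) + f(x_7)].
Sum = -6.

-6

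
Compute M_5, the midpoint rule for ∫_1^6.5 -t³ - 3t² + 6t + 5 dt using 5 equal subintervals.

-560.4878125

Δt = (6.5 − 1)/5 = 1.1.
Midpoints: 1.55, 2.65, 3.75, 4.85, 5.95.
f(1.55) = 3.368625, f(2.65) = -18.777125, f(3.75) = -67.421875, f(4.85) = -150.551625, f(5.95) = -276.152375.
Sum = Δt · [f(1.55) + f(2.65) + f(3.75) + f(4.85) + f(5.95)].
Sum = -560.4878125.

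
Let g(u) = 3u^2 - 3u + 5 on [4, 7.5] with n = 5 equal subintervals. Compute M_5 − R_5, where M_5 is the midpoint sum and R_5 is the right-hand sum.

M_5 = 314.57125.
R_5 = 354.445.
M_5 − R_5 = -39.87375.

-39.87375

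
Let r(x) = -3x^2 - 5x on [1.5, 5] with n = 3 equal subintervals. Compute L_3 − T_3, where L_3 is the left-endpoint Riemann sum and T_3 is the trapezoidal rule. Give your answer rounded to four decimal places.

L_3 ≈ -130.861111.
T_3 ≈ -180.881944.
L_3 − T_3 ≈ 50.0208.

50.0208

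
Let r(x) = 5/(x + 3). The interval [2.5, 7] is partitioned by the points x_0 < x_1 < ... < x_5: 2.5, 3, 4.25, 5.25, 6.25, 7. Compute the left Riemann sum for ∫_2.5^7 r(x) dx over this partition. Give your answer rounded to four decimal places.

Subinterval widths: 0.5, 1.25, 1, 1, 0.75.
Left endpoints: 2.5, 3, 4.25, 5.25, 6.25.
r(2.5) = 10/11, r(3) = 5/6, r(4.25) = 20/29, r(5.25) = 20/33, r(6.25) = 20/37.
Sum = Σ Δx_i · r(x_i).
Sum ≈ 3.1973.

3.1973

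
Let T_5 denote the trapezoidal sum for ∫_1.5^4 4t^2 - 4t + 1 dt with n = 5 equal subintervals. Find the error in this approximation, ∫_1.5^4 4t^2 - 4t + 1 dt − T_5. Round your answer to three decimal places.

Exact integral: ∫_1.5^4 f(t) dt ≈ 55.83333.
T_5 = 56.25.
Error ≈ 55.83333 − 56.25 ≈ -0.417.

-0.417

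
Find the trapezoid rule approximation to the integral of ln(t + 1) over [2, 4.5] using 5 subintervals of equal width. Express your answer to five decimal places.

Δt = (4.5 − 2)/5 = 0.5.
f(2) ≈ 1.09861, f(2.5) ≈ 1.25276, f(3) ≈ 1.38629, f(3.5) ≈ 1.50408, f(4) ≈ 1.60944, f(4.5) ≈ 1.70475.
T_5 = (Δt/2)·[f(t_0) + 2f(t_1) + ... + 2f(t_{4}) + f(t_5)].
Sum ≈ 3.57713.

3.57713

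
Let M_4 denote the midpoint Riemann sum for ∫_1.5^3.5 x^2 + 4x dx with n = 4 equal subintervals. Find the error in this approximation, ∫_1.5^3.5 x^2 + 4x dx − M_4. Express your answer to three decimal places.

0.042

Exact integral: ∫_1.5^3.5 f(x) dx ≈ 33.16667.
M_4 = 33.125.
Error ≈ 33.16667 − 33.125 ≈ 0.042.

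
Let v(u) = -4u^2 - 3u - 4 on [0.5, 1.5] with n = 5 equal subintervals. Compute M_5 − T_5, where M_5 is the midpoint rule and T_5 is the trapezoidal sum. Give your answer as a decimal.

0.04

M_5 = -11.32.
T_5 = -11.36.
M_5 − T_5 = 0.04.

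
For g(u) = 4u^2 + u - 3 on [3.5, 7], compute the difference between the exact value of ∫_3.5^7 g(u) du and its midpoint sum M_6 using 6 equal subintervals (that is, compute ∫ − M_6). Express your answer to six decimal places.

0.396991

Exact integral: ∫_3.5^7 g(u) du ≈ 408.04166667.
M_6 ≈ 407.64467593.
Error ≈ 408.04166667 − 407.64467593 ≈ 0.396991.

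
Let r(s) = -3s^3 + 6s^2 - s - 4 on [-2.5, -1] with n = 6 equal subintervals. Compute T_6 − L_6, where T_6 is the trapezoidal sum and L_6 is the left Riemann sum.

T_6 = 54.76171875.
L_6 = 64.37109375.
T_6 − L_6 = -9.609375.

-9.609375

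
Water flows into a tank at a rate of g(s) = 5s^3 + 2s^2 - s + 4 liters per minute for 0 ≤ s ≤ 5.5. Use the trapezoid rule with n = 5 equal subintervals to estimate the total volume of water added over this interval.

Δs = (5.5 − 0)/5 = 1.1.
g(0) = 4, g(1.1) = 11.975, g(2.2) = 64.72, g(3.3) = 202.165, g(4.4) = 464.24, g(5.5) = 890.875.
T_5 = (Δs/2)·[g(s_0) + 2g(s_1) + ... + 2g(s_{4}) + g(s_5)].
Sum = 1309.59125.

1309.59125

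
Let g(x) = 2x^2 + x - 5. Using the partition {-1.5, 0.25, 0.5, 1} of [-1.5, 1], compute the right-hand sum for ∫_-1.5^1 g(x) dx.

Subinterval widths: 1.75, 0.25, 0.5.
Right endpoints: 0.25, 0.5, 1.
g(0.25) = -4.625, g(0.5) = -4, g(1) = -2.
Sum = Σ Δx_i · g(x_i).
Sum = -10.09375.

-10.09375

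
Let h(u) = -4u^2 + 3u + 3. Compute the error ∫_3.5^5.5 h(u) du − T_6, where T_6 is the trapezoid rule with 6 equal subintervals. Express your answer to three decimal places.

Exact integral: ∫_3.5^5.5 h(u) du ≈ -131.66667.
T_6 ≈ -131.81481.
Error ≈ -131.66667 − (-131.81481) ≈ 0.148.

0.148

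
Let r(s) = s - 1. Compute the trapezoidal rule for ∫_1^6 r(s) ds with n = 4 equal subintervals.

12.5

Δs = (6 − 1)/4 = 1.25.
r(1) = 0, r(2.25) = 1.25, r(3.5) = 2.5, r(4.75) = 3.75, r(6) = 5.
T_4 = (Δs/2)·[r(s_0) + 2r(s_1) + 2r(s_2) + 2r(s_3) + r(s_4)].
Sum = 12.5.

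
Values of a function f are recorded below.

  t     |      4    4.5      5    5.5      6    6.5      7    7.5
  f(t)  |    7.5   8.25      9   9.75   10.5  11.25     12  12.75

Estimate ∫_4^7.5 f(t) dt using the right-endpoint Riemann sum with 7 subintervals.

36.75

Δt = 0.5.
Sum = 0.5·[8.25 + 9 + 9.75 + 10.5 + 11.25 + 12 + 12.75] = 36.75.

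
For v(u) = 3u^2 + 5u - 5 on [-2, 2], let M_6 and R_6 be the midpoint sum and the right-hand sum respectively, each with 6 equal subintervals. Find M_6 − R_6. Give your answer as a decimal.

M_6 ≈ -4.4444444.
R_6 ≈ 3.5555556.
M_6 − R_6 = -8.

-8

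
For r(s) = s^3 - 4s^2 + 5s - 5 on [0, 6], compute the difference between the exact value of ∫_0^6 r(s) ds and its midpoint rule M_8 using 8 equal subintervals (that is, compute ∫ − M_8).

1.40625

Exact integral: ∫_0^6 r(s) ds = 96.
M_8 = 94.59375.
Error = 96 − 94.59375 = 1.40625.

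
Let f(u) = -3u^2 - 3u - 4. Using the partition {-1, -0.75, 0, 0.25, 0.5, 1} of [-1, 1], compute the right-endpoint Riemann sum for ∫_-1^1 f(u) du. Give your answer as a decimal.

-11.65625

Subinterval widths: 0.25, 0.75, 0.25, 0.25, 0.5.
Right endpoints: -0.75, 0, 0.25, 0.5, 1.
f(-0.75) = -3.4375, f(0) = -4, f(0.25) = -4.9375, f(0.5) = -6.25, f(1) = -10.
Sum = Σ Δu_i · f(u_i).
Sum = -11.65625.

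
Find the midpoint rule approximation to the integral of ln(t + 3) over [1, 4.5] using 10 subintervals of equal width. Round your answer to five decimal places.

Δt = (4.5 − 1)/10 = 0.35.
Midpoints: 1.175, 1.525, 1.875, 2.225, 2.575, 2.925, 3.275, 3.625, 3.975, 4.325.
f(1.175) ≈ 1.42911, f(1.525) ≈ 1.50962, f(1.875) ≈ 1.58412, f(2.225) ≈ 1.65345, f(2.575) ≈ 1.71829, f(2.925) ≈ 1.77918, f(3.275) ≈ 1.83657, f(3.625) ≈ 1.89085, f(3.975) ≈ 1.94233, f(4.325) ≈ 1.99129.
Sum = Δt · [f(1.175) + f(1.525) + f(1.875) + ...].
Sum ≈ 6.06719.

6.06719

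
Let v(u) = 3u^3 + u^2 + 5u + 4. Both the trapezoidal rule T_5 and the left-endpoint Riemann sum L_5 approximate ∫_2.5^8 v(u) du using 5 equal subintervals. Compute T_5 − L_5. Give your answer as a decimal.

865.90625

T_5 = 3428.05375.
L_5 = 2562.1475.
T_5 − L_5 = 865.90625.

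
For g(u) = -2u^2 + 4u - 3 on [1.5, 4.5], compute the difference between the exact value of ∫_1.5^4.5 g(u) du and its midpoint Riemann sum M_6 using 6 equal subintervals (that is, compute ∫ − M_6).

-0.125

Exact integral: ∫_1.5^4.5 g(u) du = -31.5.
M_6 = -31.375.
Error = -31.5 − (-31.375) = -0.125.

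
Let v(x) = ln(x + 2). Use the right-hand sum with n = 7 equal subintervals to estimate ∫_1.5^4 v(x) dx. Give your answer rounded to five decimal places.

3.96087

Δx = (4 − 1.5)/7 = 5/14.
Right endpoints: 13/7, 31/14, 18/7, 41/14, 23/7, 51/14, 4.
v(13/7) ≈ 1.34993, v(31/14) ≈ 1.43848, v(18/7) ≈ 1.51983, v(41/14) ≈ 1.59505, v(23/7) ≈ 1.66501, v(51/14) ≈ 1.73039, v(4) ≈ 1.79176.
Sum = Δx · [v(13/7) + v(31/14) + v(18/7) + ...].
Sum ≈ 3.96087.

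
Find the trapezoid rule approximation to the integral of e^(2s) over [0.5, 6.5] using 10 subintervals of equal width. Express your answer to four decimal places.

247133.9896

Δs = (6.5 − 0.5)/10 = 0.6.
f(0.5) ≈ 2.7183, f(1.1) ≈ 9.0250, f(1.7) ≈ 29.9641, f(2.3) ≈ 99.4843, f(2.9) ≈ 330.2996, f(3.5) ≈ 1096.6332, f(4.1) ≈ 3640.9503, f(4.7) ≈ 12088.3807, f(5.3) ≈ 40134.8374, f(5.9) ≈ 133252.3529, f(6.5) ≈ 442413.3920.
T_10 = (Δs/2)·[f(s_0) + 2f(s_1) + ... + 2f(s_{9}) + f(s_10)].
Sum ≈ 247133.9896.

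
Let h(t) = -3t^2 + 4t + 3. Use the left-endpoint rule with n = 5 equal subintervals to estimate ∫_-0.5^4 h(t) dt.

-7.785

Δt = (4 − (-0.5))/5 = 0.9.
Left endpoints: -0.5, 0.4, 1.3, 2.2, 3.1.
h(-0.5) = 0.25, h(0.4) = 4.12, h(1.3) = 3.13, h(2.2) = -2.72, h(3.1) = -13.43.
Sum = Δt · [h(-0.5) + h(0.4) + h(1.3) + h(2.2) + h(3.1)].
Sum = -7.785.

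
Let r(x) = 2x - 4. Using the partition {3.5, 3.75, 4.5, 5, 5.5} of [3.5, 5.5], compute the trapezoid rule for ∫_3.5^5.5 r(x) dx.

10

Subinterval widths: 0.25, 0.75, 0.5, 0.5.
r(3.5) = 3, r(3.75) = 3.5, r(4.5) = 5, r(5) = 6, r(5.5) = 7.
On each subinterval the trapezoid contributes (Δx_i/2)·[r(x_{i-1}) + r(x_i)].
Sum = 10.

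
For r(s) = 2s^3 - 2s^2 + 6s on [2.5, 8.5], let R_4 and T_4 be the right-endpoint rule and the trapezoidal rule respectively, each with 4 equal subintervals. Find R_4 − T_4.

825.75

R_4 = 3285.
T_4 = 2459.25.
R_4 − T_4 = 825.75.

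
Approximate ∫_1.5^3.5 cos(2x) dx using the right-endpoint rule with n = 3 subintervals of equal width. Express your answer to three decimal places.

Δx = (3.5 − 1.5)/3 = 2/3.
Right endpoints: 13/6, 17/6, 3.5.
f(13/6) ≈ -0.370, f(17/6) ≈ 0.816, f(3.5) ≈ 0.754.
Sum = Δx · [f(13/6) + f(17/6) + f(3.5)].
Sum ≈ 0.800.

0.800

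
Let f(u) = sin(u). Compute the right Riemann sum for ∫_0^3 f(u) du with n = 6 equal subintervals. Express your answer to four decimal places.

1.9836

Δu = (3 − 0)/6 = 0.5.
Right endpoints: 0.5, 1, 1.5, 2, 2.5, 3.
f(0.5) ≈ 0.4794, f(1) ≈ 0.8415, f(1.5) ≈ 0.9975, f(2) ≈ 0.9093, f(2.5) ≈ 0.5985, f(3) ≈ 0.1411.
Sum = Δu · [f(0.5) + f(1) + f(1.5) + ...].
Sum ≈ 1.9836.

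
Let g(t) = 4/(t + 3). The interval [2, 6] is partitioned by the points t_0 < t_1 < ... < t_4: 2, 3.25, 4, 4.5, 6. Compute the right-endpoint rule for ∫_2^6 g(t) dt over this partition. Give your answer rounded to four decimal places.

2.1619

Subinterval widths: 1.25, 0.75, 0.5, 1.5.
Right endpoints: 3.25, 4, 4.5, 6.
g(3.25) = 0.64, g(4) = 4/7, g(4.5) = 8/15, g(6) = 4/9.
Sum = Σ Δt_i · g(t_i).
Sum ≈ 2.1619.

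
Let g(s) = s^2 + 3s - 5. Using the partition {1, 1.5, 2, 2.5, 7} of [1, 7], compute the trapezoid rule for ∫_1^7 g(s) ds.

Subinterval widths: 0.5, 0.5, 0.5, 4.5.
g(1) = -1, g(1.5) = 1.75, g(2) = 5, g(2.5) = 8.75, g(7) = 65.
On each subinterval the trapezoid contributes (Δs_i/2)·[g(s_{i-1}) + g(s_i)].
Sum = 171.25.

171.25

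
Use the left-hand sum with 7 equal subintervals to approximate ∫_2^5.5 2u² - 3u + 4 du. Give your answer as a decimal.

70

Δu = (5.5 − 2)/7 = 0.5.
Left endpoints: 2, 2.5, 3, 3.5, 4, 4.5, 5.
f(2) = 6, f(2.5) = 9, f(3) = 13, f(3.5) = 18, f(4) = 24, f(4.5) = 31, f(5) = 39.
Sum = Δu · [f(2) + f(2.5) + f(3) + ...].
Sum = 70.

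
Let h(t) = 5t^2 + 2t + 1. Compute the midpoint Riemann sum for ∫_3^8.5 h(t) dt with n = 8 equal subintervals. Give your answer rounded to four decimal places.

Δt = (8.5 − 3)/8 = 0.6875.
Midpoints: 3.34375, 4.03125, 4.71875, 5.40625, 6.09375, 6.78125, 7.46875, 8.15625.
h(3.34375) = 65117/1024, h(4.03125) = 92485/1024, h(4.71875) = 124693/1024, h(5.40625) = 161741/1024, h(6.09375) = 203629/1024, h(6.78125) = 250357/1024, h(7.46875) = 301925/1024, h(8.15625) = 358333/1024.
Sum = Δt · [h(3.34375) + h(4.03125) + h(4.71875) + ...].
Sum ≈ 1046.2085.

1046.2085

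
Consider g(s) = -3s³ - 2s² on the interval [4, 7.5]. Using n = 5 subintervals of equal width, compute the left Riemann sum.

Δs = (7.5 − 4)/5 = 0.7.
Left endpoints: 4, 4.7, 5.4, 6.1, 6.8.
g(4) = -224, g(4.7) = -355.649, g(5.4) = -530.712, g(6.1) = -755.363, g(6.8) = -1035.776.
Sum = Δs · [g(4) + g(4.7) + g(5.4) + g(6.1) + g(6.8)].
Sum = -2031.05.

-2031.05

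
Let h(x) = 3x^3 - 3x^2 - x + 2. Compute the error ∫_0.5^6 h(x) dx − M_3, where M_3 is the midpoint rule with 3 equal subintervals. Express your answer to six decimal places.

40.438368

Exact integral: ∫_0.5^6 h(x) dx = 749.203125.
M_3 ≈ 708.76475694.
Error ≈ 749.203125 − 708.76475694 ≈ 40.438368.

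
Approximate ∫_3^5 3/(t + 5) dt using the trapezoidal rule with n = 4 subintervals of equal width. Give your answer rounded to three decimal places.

Δt = (5 − 3)/4 = 0.5.
f(3) = 0.375, f(3.5) = 6/17, f(4) = 1/3, f(4.5) = 6/19, f(5) = 0.3.
T_4 = (Δt/2)·[f(t_0) + 2f(t_1) + 2f(t_2) + 2f(t_3) + f(t_4)].
Sum ≈ 0.670.

0.670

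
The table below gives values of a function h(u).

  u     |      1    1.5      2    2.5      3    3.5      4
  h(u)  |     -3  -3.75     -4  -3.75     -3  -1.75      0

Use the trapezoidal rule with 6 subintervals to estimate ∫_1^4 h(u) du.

Δu = 0.5.
T_6 = (0.5/2)·[(-3) + 2·(-3.75) + 2·(-4) + 2·(-3.75) + 2·(-3) + 2·(-1.75) + 0] = -8.875.

-8.875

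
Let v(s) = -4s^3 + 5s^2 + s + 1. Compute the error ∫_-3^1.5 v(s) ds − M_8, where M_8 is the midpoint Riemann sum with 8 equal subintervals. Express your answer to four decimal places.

1.6611

Exact integral: ∫_-3^1.5 v(s) ds = 127.6875.
M_8 ≈ 126.026367.
Error ≈ 127.6875 − 126.026367 ≈ 1.6611.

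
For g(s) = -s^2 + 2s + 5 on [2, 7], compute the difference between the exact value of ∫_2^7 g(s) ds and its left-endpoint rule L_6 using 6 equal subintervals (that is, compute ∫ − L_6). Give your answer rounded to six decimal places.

Exact integral: ∫_2^7 g(s) ds ≈ -41.66666667.
L_6 ≈ -27.66203704.
Error ≈ -41.66666667 − (-27.66203704) ≈ -14.004630.

-14.004630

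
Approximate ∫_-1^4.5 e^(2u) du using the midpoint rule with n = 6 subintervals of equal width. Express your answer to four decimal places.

3535.1658

Δu = (4.5 − (-1))/6 = 11/12.
Midpoints: -13/24, 0.375, 31/24, 53/24, 3.125, 97/24.
f(-13/24) ≈ 0.3385, f(0.375) ≈ 2.1170, f(31/24) ≈ 13.2412, f(53/24) ≈ 82.8198, f(3.125) ≈ 518.0128, f(97/24) ≈ 3240.0153.
Sum = Δu · [f(-13/24) + f(0.375) + f(31/24) + ...].
Sum ≈ 3535.1658.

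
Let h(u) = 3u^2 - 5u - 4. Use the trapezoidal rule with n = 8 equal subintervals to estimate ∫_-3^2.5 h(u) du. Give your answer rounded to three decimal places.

Δu = (2.5 − (-3))/8 = 0.6875.
h(-3) = 38, h(-2.3125) = 23.60546875, h(-1.625) = 12.046875, h(-0.9375) = 3.32421875, h(-0.25) = -2.5625, h(0.4375) = -5.61328125, h(1.125) = -5.828125, h(1.8125) = -3.20703125, h(2.5) = 2.25.
T_8 = (Δu/2)·[h(u_0) + 2h(u_1) + ... + 2h(u_{7}) + h(u_8)].
Sum ≈ 28.800.

28.800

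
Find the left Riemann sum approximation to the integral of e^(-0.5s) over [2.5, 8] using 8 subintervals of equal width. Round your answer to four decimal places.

Δs = (8 − 2.5)/8 = 0.6875.
Left endpoints: 2.5, 3.1875, 3.875, 4.5625, 5.25, 5.9375, 6.625, 7.3125.
f(2.5) ≈ 0.2865, f(3.1875) ≈ 0.2032, f(3.875) ≈ 0.1441, f(4.5625) ≈ 0.1022, f(5.25) ≈ 0.0724, f(5.9375) ≈ 0.0514, f(6.625) ≈ 0.0364, f(7.3125) ≈ 0.0258.
Sum = Δs · [f(2.5) + f(3.1875) + f(3.875) + ...].
Sum ≈ 0.6338.

0.6338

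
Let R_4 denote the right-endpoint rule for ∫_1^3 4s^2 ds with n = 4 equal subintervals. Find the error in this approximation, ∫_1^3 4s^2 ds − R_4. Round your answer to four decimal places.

Exact integral: ∫_1^3 f(s) ds ≈ 34.666667.
R_4 = 43.
Error ≈ 34.666667 − 43 ≈ -8.3333.

-8.3333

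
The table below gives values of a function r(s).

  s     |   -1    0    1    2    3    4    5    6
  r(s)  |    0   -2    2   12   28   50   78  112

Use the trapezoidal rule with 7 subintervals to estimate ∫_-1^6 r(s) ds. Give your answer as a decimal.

Δs = 1.
T_7 = (1/2)·[0 + 2·(-2) + 2·2 + 2·12 + 2·28 + 2·50 + 2·78 + 112] = 224.

224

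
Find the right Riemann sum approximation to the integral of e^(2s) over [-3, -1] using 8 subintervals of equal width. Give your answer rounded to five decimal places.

0.08441

Δs = (-1 − (-3))/8 = 0.25.
Right endpoints: -2.75, -2.5, -2.25, -2, -1.75, -1.5, -1.25, -1.
f(-2.75) ≈ 0.00409, f(-2.5) ≈ 0.00674, f(-2.25) ≈ 0.01111, f(-2) ≈ 0.01832, f(-1.75) ≈ 0.03020, f(-1.5) ≈ 0.04979, f(-1.25) ≈ 0.08208, f(-1) ≈ 0.13534.
Sum = Δs · [f(-2.75) + f(-2.5) + f(-2.25) + ...].
Sum ≈ 0.08441.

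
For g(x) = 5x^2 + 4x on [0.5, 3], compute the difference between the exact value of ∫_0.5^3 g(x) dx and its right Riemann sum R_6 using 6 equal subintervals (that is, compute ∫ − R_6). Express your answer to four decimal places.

Exact integral: ∫_0.5^3 g(x) dx ≈ 62.291667.
R_6 ≈ 73.851273.
Error ≈ 62.291667 − 73.851273 ≈ -11.5596.

-11.5596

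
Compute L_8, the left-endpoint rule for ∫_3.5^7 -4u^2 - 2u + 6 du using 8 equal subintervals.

-382.67578125

Δu = (7 − 3.5)/8 = 0.4375.
Left endpoints: 3.5, 3.9375, 4.375, 4.8125, 5.25, 5.6875, 6.125, 6.5625.
f(3.5) = -50, f(3.9375) = -63.890625, f(4.375) = -79.3125, f(4.8125) = -96.265625, f(5.25) = -114.75, f(5.6875) = -134.765625, f(6.125) = -156.3125, f(6.5625) = -179.390625.
Sum = Δu · [f(3.5) + f(3.9375) + f(4.375) + ...].
Sum = -382.67578125.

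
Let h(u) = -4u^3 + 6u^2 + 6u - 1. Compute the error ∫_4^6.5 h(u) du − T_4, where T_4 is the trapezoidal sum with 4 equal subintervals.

9.27734375

Exact integral: ∫_4^6.5 h(u) du = -1031.5625.
T_4 = -1040.83984375.
Error = -1031.5625 − (-1040.83984375) = 9.27734375.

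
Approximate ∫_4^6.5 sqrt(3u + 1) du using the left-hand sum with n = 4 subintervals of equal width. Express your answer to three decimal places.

9.919

Δu = (6.5 − 4)/4 = 0.625.
Left endpoints: 4, 4.625, 5.25, 5.875.
f(4) ≈ 3.606, f(4.625) ≈ 3.857, f(5.25) ≈ 4.093, f(5.875) ≈ 4.316.
Sum = Δu · [f(4) + f(4.625) + f(5.25) + f(5.875)].
Sum ≈ 9.919.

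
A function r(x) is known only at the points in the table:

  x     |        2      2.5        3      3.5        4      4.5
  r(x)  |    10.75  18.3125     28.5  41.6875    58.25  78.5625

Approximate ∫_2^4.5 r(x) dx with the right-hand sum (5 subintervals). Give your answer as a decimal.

Δx = 0.5.
Sum = 0.5·[18.3125 + 28.5 + 41.6875 + 58.25 + 78.5625] = 112.65625.

112.65625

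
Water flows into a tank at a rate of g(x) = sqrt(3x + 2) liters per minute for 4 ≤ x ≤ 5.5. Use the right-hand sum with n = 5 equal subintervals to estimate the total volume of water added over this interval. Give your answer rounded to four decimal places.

Δx = (5.5 − 4)/5 = 0.3.
Right endpoints: 4.3, 4.6, 4.9, 5.2, 5.5.
g(4.3) ≈ 3.8601, g(4.6) ≈ 3.9749, g(4.9) ≈ 4.0866, g(5.2) ≈ 4.1952, g(5.5) ≈ 4.3012.
Sum = Δx · [g(4.3) + g(4.6) + g(4.9) + g(5.2) + g(5.5)].
Sum ≈ 6.1254.

6.1254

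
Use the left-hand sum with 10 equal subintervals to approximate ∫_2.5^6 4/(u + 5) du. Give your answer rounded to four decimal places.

1.5621

Δu = (6 − 2.5)/10 = 0.35.
Left endpoints: 2.5, 2.85, 3.2, 3.55, 3.9, 4.25, 4.6, 4.95, 5.3, 5.65.
f(2.5) = 8/15, f(2.85) = 80/157, f(3.2) = 20/41, f(3.55) = 80/171, f(3.9) = 40/89, f(4.25) = 16/37, f(4.6) = 5/12, f(4.95) = 80/199, f(5.3) = 40/103, f(5.65) = 80/213.
Sum = Δu · [f(2.5) + f(2.85) + f(3.2) + ...].
Sum ≈ 1.5621.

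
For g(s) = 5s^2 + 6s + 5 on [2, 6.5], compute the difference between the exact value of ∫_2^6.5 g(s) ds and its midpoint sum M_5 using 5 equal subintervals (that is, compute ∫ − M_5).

1.51875

Exact integral: ∫_2^6.5 g(s) ds = 581.625.
M_5 = 580.10625.
Error = 581.625 − 580.10625 = 1.51875.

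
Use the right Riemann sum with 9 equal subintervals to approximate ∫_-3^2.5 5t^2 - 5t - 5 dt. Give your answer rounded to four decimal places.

39.5242

Δt = (2.5 − (-3))/9 = 11/18.
Right endpoints: -43/18, -16/9, -7/6, -5/9, 1/18, 2/3, 23/18, 17/9, 2.5.
f(-43/18) = 11495/324, f(-16/9) = 1595/81, f(-7/6) = 275/36, f(-5/9) = -55/81, f(1/18) = -1705/324, f(2/3) = -55/9, f(23/18) = -1045/324, f(17/9) = 275/81, f(2.5) = 13.75.
Sum = Δt · [f(-43/18) + f(-16/9) + f(-7/6) + ...].
Sum ≈ 39.5242.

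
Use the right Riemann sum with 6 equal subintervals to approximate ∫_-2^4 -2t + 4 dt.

Δt = (4 − (-2))/6 = 1.
Right endpoints: -1, 0, 1, 2, 3, 4.
f(-1) = 6, f(0) = 4, f(1) = 2, f(2) = 0, f(3) = -2, f(4) = -4.
Sum = Δt · [f(-1) + f(0) + f(1) + ...].
Sum = 6.

6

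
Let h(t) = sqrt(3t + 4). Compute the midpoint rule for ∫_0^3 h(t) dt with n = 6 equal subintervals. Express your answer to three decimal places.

8.642

Δt = (3 − 0)/6 = 0.5.
Midpoints: 0.25, 0.75, 1.25, 1.75, 2.25, 2.75.
h(0.25) ≈ 2.179, h(0.75) ≈ 2.500, h(1.25) ≈ 2.784, h(1.75) ≈ 3.041, h(2.25) ≈ 3.279, h(2.75) ≈ 3.500.
Sum = Δt · [h(0.25) + h(0.75) + h(1.25) + ...].
Sum ≈ 8.642.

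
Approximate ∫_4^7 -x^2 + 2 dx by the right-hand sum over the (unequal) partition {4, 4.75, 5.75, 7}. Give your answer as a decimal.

Subinterval widths: 0.75, 1, 1.25.
Right endpoints: 4.75, 5.75, 7.
f(4.75) = -20.5625, f(5.75) = -31.0625, f(7) = -47.
Sum = Σ Δx_i · f(x_i).
Sum = -105.234375.

-105.234375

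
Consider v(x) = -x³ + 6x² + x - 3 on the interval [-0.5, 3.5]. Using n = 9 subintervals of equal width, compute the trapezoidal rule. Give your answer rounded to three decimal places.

Δx = (3.5 − (-0.5))/9 = 4/9.
v(-0.5) = -1.875, v(-1/18) = -17711/5832, v(7/18) = -10279/5832, v(5/6) = 307/216, v(23/18) = 34921/5832, v(31/18) = 66545/5832, v(13/6) = 3707/216, v(47/18) = 132481/5832, v(55/18) = 160649/5832, v(3.5) = 31.125.
T_9 = (Δx/2)·[v(x_0) + 2v(x_1) + ... + 2v(x_{8}) + v(x_9)].
Sum ≈ 42.698.

42.698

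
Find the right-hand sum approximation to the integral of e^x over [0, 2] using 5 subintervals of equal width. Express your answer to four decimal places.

Δx = (2 − 0)/5 = 0.4.
Right endpoints: 0.4, 0.8, 1.2, 1.6, 2.
f(0.4) ≈ 1.4918, f(0.8) ≈ 2.2255, f(1.2) ≈ 3.3201, f(1.6) ≈ 4.9530, f(2) ≈ 7.3891.
Sum = Δx · [f(0.4) + f(0.8) + f(1.2) + f(1.6) + f(2)].
Sum ≈ 7.7518.

7.7518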